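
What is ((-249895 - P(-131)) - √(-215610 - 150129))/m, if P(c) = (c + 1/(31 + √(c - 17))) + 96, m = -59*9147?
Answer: (-7745661*I + 31*√365739 + 499720*√37 + 2*I*√13532343)/(539673*(-31*I + 2*√37)) ≈ 0.46298 + 0.0011206*I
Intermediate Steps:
m = -539673
P(c) = 96 + c + 1/(31 + √(-17 + c)) (P(c) = (c + 1/(31 + √(-17 + c))) + 96 = 96 + c + 1/(31 + √(-17 + c)))
((-249895 - P(-131)) - √(-215610 - 150129))/m = ((-249895 - (2977 + 31*(-131) + 96*√(-17 - 131) - 131*√(-17 - 131))/(31 + √(-17 - 131))) - √(-215610 - 150129))/(-539673) = ((-249895 - (2977 - 4061 + 96*√(-148) - 262*I*√37)/(31 + √(-148))) - √(-365739))*(-1/539673) = ((-249895 - (2977 - 4061 + 96*(2*I*√37) - 262*I*√37)/(31 + 2*I*√37)) - I*√365739)*(-1/539673) = ((-249895 - (2977 - 4061 + 192*I*√37 - 262*I*√37)/(31 + 2*I*√37)) - I*√365739)*(-1/539673) = ((-249895 - (-1084 - 70*I*√37)/(31 + 2*I*√37)) - I*√365739)*(-1/539673) = (-249895 - I*√365739 - (-1084 - 70*I*√37)/(31 + 2*I*√37))*(-1/539673) = 249895/539673 + I*√365739/539673 + (-1084 - 70*I*√37)/(539673*(31 + 2*I*√37))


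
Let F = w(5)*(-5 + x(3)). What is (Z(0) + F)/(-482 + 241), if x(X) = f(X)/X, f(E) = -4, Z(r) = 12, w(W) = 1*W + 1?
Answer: 26/241 ≈ 0.10788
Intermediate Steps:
w(W) = 1 + W (w(W) = W + 1 = 1 + W)
x(X) = -4/X
F = -38 (F = (1 + 5)*(-5 - 4/3) = 6*(-5 - 4*⅓) = 6*(-5 - 4/3) = 6*(-19/3) = -38)
(Z(0) + F)/(-482 + 241) = (12 - 38)/(-482 + 241) = -26/(-241) = -26*(-1/241) = 26/241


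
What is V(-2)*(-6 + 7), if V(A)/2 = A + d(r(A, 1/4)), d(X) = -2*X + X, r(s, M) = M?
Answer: -9/2 ≈ -4.5000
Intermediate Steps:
d(X) = -X
V(A) = -½ + 2*A (V(A) = 2*(A - 1/4) = 2*(A - 1*¼) = 2*(A - ¼) = 2*(-¼ + A) = -½ + 2*A)
V(-2)*(-6 + 7) = (-½ + 2*(-2))*(-6 + 7) = (-½ - 4)*1 = -9/2*1 = -9/2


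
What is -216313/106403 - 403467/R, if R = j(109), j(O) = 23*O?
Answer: -43472395892/266752321 ≈ -162.97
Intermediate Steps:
R = 2507 (R = 23*109 = 2507)
-216313/106403 - 403467/R = -216313/106403 - 403467/2507 = -43472395892/266752321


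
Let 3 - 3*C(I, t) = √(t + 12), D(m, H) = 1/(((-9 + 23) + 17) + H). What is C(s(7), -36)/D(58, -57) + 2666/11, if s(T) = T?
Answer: 2380/11 + 52*I*√6/3 ≈ 216.36 + 42.458*I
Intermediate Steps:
D(m, H) = 1/(31 + H) (D(m, H) = 1/((14 + 17) + H) = 1/(31 + H))
C(I, t) = 1 - √(12 + t)/3 (C(I, t) = 1 - √(t + 12)/3 = 1 - √(12 + t)/3)
C(s(7), -36)/D(58, -57) + 2666/11 = (1 - √(12 - 36)/3)/(1/(31 - 57)) + 2666/11 = (1 - 2*I*√6/3)/(1/(-26)) + 2666*(1/11) = (1 - 2*I*√6/3)/(-1/26) + 2666/11 = (1 - 2*I*√6/3)*(-26) + 2666/11 = (-26 + 52*I*√6/3) + 2666/11 = 2380/11 + 52*I*√6/3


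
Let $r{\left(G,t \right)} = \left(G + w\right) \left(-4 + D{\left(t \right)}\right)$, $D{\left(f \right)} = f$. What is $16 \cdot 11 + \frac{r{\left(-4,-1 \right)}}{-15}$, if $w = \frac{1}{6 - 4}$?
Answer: $\frac{1049}{6} \approx 174.83$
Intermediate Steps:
$w = \frac{1}{2} \approx 0.5$
$r{\left(G,t \right)} = \left(\frac{1}{2} + G\right) \left(-4 + t\right)$ ($r{\left(G,t \right)} = \left(G + \frac{1}{2}\right) \left(-4 + t\right) = \left(\frac{1}{2} + G\right) \left(-4 + t\right)$)
$16 \cdot 11 + \frac{r{\left(-4,-1 \right)}}{-15} = 16 \cdot 11 + \frac{-2 + \frac{1}{2} \left(-1\right) - -16 - -4}{-15} = 176 + \left(-2 - \frac{1}{2} + 16 + 4\right) \left(- \frac{1}{15}\right) = 176 + \frac{35}{2} \left(- \frac{1}{15}\right) = 176 - \frac{7}{6} = \frac{1049}{6}$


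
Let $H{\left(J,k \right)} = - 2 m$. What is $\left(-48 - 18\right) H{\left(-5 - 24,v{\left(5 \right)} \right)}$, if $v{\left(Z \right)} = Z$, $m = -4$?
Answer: $-528$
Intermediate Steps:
$H{\left(J,k \right)} = 8$ ($H{\left(J,k \right)} = \left(-2\right) \left(-4\right) = 8$)
$\left(-48 - 18\right) H{\left(-5 - 24,v{\left(5 \right)} \right)} = \left(-48 - 18\right) 8 = \left(-66\right) 8 = -528$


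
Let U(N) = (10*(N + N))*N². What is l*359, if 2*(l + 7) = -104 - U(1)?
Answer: -24771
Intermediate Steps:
U(N) = 20*N³ (U(N) = (10*(2*N))*N² = (20*N)*N² = 20*N³)
l = -69 (l = -7 + (-104 - 20*1³)/2 = -7 + (-104 - 20)/2 = -7 + (½)*(-124) = -7 - 62 = -69)
l*359 = -69*359 = -24771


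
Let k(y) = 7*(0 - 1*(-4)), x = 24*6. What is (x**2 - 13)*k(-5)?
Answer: 580244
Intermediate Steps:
x = 144
k(y) = 28 (k(y) = 7*(0 + 4) = 7*4 = 28)
(x**2 - 13)*k(-5) = (144**2 - 13)*28 = (20736 - 13)*28 = 20723*28 = 580244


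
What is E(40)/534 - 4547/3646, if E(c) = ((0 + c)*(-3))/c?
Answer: -203253/162247 ≈ -1.2527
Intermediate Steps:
E(c) = -3 (E(c) = (c*(-3))/c = (-3*c)/c = -3)
E(40)/534 - 4547/3646 = -3/534 - 4547/3646 = -3*1/534 - 4547*1/3646 = -1/178 - 4547/3646 = -203253/162247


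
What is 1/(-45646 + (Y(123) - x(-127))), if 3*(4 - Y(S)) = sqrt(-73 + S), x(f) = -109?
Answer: -409797/18659286751 + 15*sqrt(2)/18659286751 ≈ -2.1961e-5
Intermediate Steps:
Y(S) = 4 - sqrt(-73 + S)/3
1/(-45646 + (Y(123) - x(-127))) = 1/(-45646 + ((4 - sqrt(-73 + 123)/3) - 1*(-109))) = 1/(-45646 + ((4 - 5*sqrt(2)/3) + 109)) = 1/(-45646 + (113 - 5*sqrt(2)/3)) = 1/(-45533 - 5*sqrt(2)/3)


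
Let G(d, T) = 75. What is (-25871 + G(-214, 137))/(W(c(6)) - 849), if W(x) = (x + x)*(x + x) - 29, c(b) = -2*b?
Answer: 12898/151 ≈ 85.417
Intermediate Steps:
W(x) = -29 + 4*x² (W(x) = (2*x)*(2*x) - 29 = 4*x² - 29 = -29 + 4*x²)
(-25871 + G(-214, 137))/(W(c(6)) - 849) = (-25871 + 75)/((-29 + 4*(-2*6)²) - 849) = -25796/((-29 + 4*(-12)²) - 849) = -25796/((-29 + 4*144) - 849) = -25796/((-29 + 576) - 849) = -25796/(547 - 849) = -25796/(-302) = -25796*(-1/302) = 12898/151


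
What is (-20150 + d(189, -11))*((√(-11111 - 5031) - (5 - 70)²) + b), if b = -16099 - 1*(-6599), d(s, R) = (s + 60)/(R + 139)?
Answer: 35396102475/128 - 2578951*I*√16142/128 ≈ 2.7653e+8 - 2.5598e+6*I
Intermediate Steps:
d(s, R) = (60 + s)/(139 + R)
b = -9500 (b = -16099 + 6599 = -9500)
(-20150 + d(189, -11))*((√(-11111 - 5031) - (5 - 70)²) + b) = (-20150 + (60 + 189)/(139 - 11))*((√(-11111 - 5031) - (5 - 70)²) - 9500) = (-20150 + 249/128)*((√(-16142) - 1*(-65)²) - 9500) = (-20150 + (1/128)*249)*((I*√16142 - 1*4225) - 9500) = (-20150 + 249/128)*((I*√16142 - 4225) - 9500) = -2578951*((-4225 + I*√16142) - 9500)/128 = -2578951*(-13725 + I*√16142)/128 = 35396102475/128 - 2578951*I*√16142/128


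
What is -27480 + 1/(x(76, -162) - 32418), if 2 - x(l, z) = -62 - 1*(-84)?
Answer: -891396241/32438 ≈ -27480.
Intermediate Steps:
x(l, z) = -20 (x(l, z) = 2 - (-62 - 1*(-84)) = 2 - (-62 + 84) = 2 - 1*22 = 2 - 22 = -20)
-27480 + 1/(x(76, -162) - 32418) = -27480 + 1/(-20 - 32418) = -27480 + 1/(-32438) = -27480 - 1/32438 = -891396241/32438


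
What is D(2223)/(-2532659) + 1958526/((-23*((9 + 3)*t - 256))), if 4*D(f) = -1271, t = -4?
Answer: 2480140361171/8854175864 ≈ 280.11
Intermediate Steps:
D(f) = -1271/4 (D(f) = (¼)*(-1271) = -1271/4)
D(2223)/(-2532659) + 1958526/((-23*((9 + 3)*t - 256))) = -1271/4/(-2532659) + 1958526/((-23*((9 + 3)*(-4) - 256))) = -1271/4*(-1/2532659) + 1958526/((-23*(12*(-4) - 256))) = 1271/10130636 + 1958526/((-23*(-48 - 256))) = 1271/10130636 + 1958526/((-23*(-304))) = 1271/10130636 + 1958526/6992 = 1271/10130636 + 1958526*(1/6992) = 1271/10130636 + 979263/3496 = 2480140361171/8854175864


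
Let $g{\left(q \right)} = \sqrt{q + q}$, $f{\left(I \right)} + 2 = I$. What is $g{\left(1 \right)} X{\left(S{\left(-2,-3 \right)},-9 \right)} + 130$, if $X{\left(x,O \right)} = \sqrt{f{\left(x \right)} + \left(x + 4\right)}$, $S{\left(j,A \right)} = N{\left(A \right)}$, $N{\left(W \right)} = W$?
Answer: $130 + 2 i \sqrt{2} \approx 130.0 + 2.8284 i$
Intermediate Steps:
$f{\left(I \right)} = -2 + I$
$S{\left(j,A \right)} = A$
$X{\left(x,O \right)} = \sqrt{2 + 2 x}$ ($X{\left(x,O \right)} = \sqrt{\left(-2 + x\right) + \left(x + 4\right)} = \sqrt{\left(-2 + x\right) + \left(4 + x\right)} = \sqrt{2 + 2 x}$)
$g{\left(q \right)} = \sqrt{2} \sqrt{q}$ ($g{\left(q \right)} = \sqrt{2 q} = \sqrt{2} \sqrt{q}$)
$g{\left(1 \right)} X{\left(S{\left(-2,-3 \right)},-9 \right)} + 130 = \sqrt{2} \sqrt{1} \sqrt{2 + 2 \left(-3\right)} + 130 = \sqrt{2} \cdot 1 \sqrt{2 - 6} + 130 = \sqrt{2} \sqrt{-4} + 130 = \sqrt{2} \cdot 2 i + 130 = 2 i \sqrt{2} + 130 = 130 + 2 i \sqrt{2}$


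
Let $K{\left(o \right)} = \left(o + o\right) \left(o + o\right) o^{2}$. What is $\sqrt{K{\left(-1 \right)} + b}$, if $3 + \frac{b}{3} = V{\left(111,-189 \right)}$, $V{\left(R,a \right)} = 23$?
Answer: $8$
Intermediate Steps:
$b = 60$ ($b = -9 + 3 \cdot 23 = -9 + 69 = 60$)
$K{\left(o \right)} = 4 o^{4}$ ($K{\left(o \right)} = 2 o 2 o o^{2} = 4 o^{2} o^{2} = 4 o^{4}$)
$\sqrt{K{\left(-1 \right)} + b} = \sqrt{4 \left(-1\right)^{4} + 60} = \sqrt{4 \cdot 1 + 60} = \sqrt{4 + 60} = \sqrt{64} = 8$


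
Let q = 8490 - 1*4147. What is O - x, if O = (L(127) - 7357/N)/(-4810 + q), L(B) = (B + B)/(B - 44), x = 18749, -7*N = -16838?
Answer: -12236679557217/652657718 ≈ -18749.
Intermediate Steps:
N = 16838/7 (N = -1/7*(-16838) = 16838/7 ≈ 2405.4)
L(B) = 2*B/(-44 + B) (L(B) = (2*B)/(-44 + B) = 2*B/(-44 + B))
q = 4343 (q = 8490 - 4147 = 4343)
O = -2435/652657718 (O = (2*127/(-44 + 127) - 7357/16838/7)/(-4810 + 4343) = (2*127/83 - 7357*7/16838)/(-467) = (2*127*(1/83) - 51499/16838)*(-1/467) = (254/83 - 51499/16838)*(-1/467) = (2435/1397554)*(-1/467) = -2435/652657718 ≈ -3.7309e-6)
O - x = -2435/652657718 - 1*18749 = -2435/652657718 - 18749 = -12236679557217/652657718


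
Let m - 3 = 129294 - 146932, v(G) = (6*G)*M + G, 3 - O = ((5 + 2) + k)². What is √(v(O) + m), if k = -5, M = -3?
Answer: I*√17618 ≈ 132.73*I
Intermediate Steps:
O = -1 (O = 3 - ((5 + 2) - 5)² = 3 - (7 - 5)² = 3 - 1*2² = 3 - 1*4 = 3 - 4 = -1)
v(G) = -17*G (v(G) = (6*G)*(-3) + G = -18*G + G = -17*G)
m = -17635 (m = 3 + (129294 - 146932) = 3 - 17638 = -17635)
√(v(O) + m) = √(-17*(-1) - 17635) = √(17 - 17635) = √(-17618) = I*√17618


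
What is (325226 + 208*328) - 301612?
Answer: 91838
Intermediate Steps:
(325226 + 208*328) - 301612 = (325226 + 68224) - 301612 = 393450 - 301612 = 91838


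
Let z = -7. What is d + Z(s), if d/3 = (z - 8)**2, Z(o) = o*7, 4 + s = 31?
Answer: 864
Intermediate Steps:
s = 27 (s = -4 + 31 = 27)
Z(o) = 7*o
d = 675 (d = 3*(-7 - 8)**2 = 3*(-15)**2 = 3*225 = 675)
d + Z(s) = 675 + 7*27 = 675 + 189 = 864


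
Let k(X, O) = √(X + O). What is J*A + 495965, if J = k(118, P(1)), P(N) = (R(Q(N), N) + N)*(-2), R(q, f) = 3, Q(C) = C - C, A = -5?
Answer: 495965 - 5*√110 ≈ 4.9591e+5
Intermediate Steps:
Q(C) = 0
P(N) = -6 - 2*N (P(N) = (3 + N)*(-2) = -6 - 2*N)
k(X, O) = √(O + X)
J = √110 (J = √((-6 - 2*1) + 118) = √((-6 - 2) + 118) = √(-8 + 118) = √110 ≈ 10.488)
J*A + 495965 = √110*(-5) + 495965 = -5*√110 + 495965 = 495965 - 5*√110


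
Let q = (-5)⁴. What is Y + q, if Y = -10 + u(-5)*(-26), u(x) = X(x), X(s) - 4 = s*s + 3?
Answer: -217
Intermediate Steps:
q = 625
X(s) = 7 + s² (X(s) = 4 + (s*s + 3) = 4 + (s² + 3) = 4 + (3 + s²) = 7 + s²)
u(x) = 7 + x²
Y = -842 (Y = -10 + (7 + (-5)²)*(-26) = -10 + (7 + 25)*(-26) = -10 + 32*(-26) = -10 - 832 = -842)
Y + q = -842 + 625 = -217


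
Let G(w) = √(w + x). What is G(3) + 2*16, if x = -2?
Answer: 33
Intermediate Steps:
G(w) = √(-2 + w) (G(w) = √(w - 2) = √(-2 + w))
G(3) + 2*16 = √(-2 + 3) + 2*16 = √1 + 32 = 1 + 32 = 33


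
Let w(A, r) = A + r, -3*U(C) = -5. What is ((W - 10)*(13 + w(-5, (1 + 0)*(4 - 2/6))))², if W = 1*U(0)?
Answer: 765625/81 ≈ 9452.2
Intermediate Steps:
U(C) = 5/3 (U(C) = -⅓*(-5) = 5/3)
W = 5/3 (W = 1*(5/3) = 5/3 ≈ 1.6667)
((W - 10)*(13 + w(-5, (1 + 0)*(4 - 2/6))))² = ((5/3 - 10)*(13 + (-5 + (1 + 0)*(4 - 2/6))))² = (-25*(13 + (-5 + 1*(4 - 2*⅙)))/3)² = (-25*(13 + (-5 + 1*(4 - ⅓)))/3)² = (-25*(13 + (-5 + 1*(11/3)))/3)² = (-25*(13 + (-5 + 11/3))/3)² = (-25*(13 - 4/3)/3)² = (-25/3*35/3)² = (-875/9)² = 765625/81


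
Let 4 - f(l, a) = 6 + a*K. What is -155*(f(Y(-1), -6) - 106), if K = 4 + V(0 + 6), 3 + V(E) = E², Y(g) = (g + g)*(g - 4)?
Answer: -17670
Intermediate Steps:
Y(g) = 2*g*(-4 + g) (Y(g) = (2*g)*(-4 + g) = 2*g*(-4 + g))
V(E) = -3 + E²
K = 37 (K = 4 + (-3 + (0 + 6)²) = 4 + (-3 + 6²) = 4 + (-3 + 36) = 4 + 33 = 37)
f(l, a) = -2 - 37*a (f(l, a) = 4 - (6 + a*37) = 4 - (6 + 37*a) = 4 + (-6 - 37*a) = -2 - 37*a)
-155*(f(Y(-1), -6) - 106) = -155*((-2 - 37*(-6)) - 106) = -155*((-2 + 222) - 106) = -155*(220 - 106) = -155*114 = -17670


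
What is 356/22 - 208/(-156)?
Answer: 578/33 ≈ 17.515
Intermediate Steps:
356/22 - 208/(-156) = 356*(1/22) - 208*(-1/156) = 178/11 + 4/3 = 578/33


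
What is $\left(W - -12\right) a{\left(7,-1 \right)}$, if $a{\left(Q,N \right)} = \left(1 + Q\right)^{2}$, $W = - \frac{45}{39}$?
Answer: $\frac{9024}{13} \approx 694.15$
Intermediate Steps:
$W = - \frac{15}{13}$ ($W = \left(-45\right) \frac{1}{39} = - \frac{15}{13} \approx -1.1538$)
$\left(W - -12\right) a{\left(7,-1 \right)} = \left(- \frac{15}{13} - -12\right) \left(1 + 7\right)^{2} = \left(- \frac{15}{13} + 12\right) 8^{2} = \frac{141}{13} \cdot 64 = \frac{9024}{13}$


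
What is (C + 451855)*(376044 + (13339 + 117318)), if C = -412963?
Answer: 19706615292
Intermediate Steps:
(C + 451855)*(376044 + (13339 + 117318)) = (-412963 + 451855)*(376044 + (13339 + 117318)) = 38892*(376044 + 130657) = 38892*506701 = 19706615292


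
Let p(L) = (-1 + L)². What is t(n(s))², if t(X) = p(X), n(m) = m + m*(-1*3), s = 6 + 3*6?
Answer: 5764801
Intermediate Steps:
s = 24 (s = 6 + 18 = 24)
n(m) = -2*m (n(m) = m + m*(-3) = m - 3*m = -2*m)
t(X) = (-1 + X)²
t(n(s))² = ((-1 - 2*24)²)² = ((-1 - 48)²)² = ((-49)²)² = 2401² = 5764801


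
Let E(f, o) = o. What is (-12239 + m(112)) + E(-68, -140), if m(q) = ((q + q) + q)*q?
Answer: 25253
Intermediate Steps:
m(q) = 3*q**2 (m(q) = (2*q + q)*q = (3*q)*q = 3*q**2)
(-12239 + m(112)) + E(-68, -140) = (-12239 + 3*112**2) - 140 = (-12239 + 3*12544) - 140 = (-12239 + 37632) - 140 = 25393 - 140 = 25253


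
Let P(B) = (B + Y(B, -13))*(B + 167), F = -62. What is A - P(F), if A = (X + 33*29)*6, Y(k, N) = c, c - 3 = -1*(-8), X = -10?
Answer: 11037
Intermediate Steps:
c = 11 (c = 3 - 1*(-8) = 3 + 8 = 11)
Y(k, N) = 11
P(B) = (11 + B)*(167 + B) (P(B) = (B + 11)*(B + 167) = (11 + B)*(167 + B))
A = 5682 (A = (-10 + 33*29)*6 = (-10 + 957)*6 = 947*6 = 5682)
A - P(F) = 5682 - (1837 + (-62)**2 + 178*(-62)) = 5682 - (1837 + 3844 - 11036) = 5682 - 1*(-5355) = 5682 + 5355 = 11037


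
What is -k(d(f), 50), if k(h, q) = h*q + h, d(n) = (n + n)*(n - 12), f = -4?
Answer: -6528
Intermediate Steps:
d(n) = 2*n*(-12 + n) (d(n) = (2*n)*(-12 + n) = 2*n*(-12 + n))
k(h, q) = h + h*q
-k(d(f), 50) = -2*(-4)*(-12 - 4)*(1 + 50) = -2*(-4)*(-16)*51 = -128*51 = -1*6528 = -6528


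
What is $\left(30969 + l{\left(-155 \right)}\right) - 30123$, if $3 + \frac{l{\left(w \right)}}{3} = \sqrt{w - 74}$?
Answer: $837 + 3 i \sqrt{229} \approx 837.0 + 45.398 i$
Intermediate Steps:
$l{\left(w \right)} = -9 + 3 \sqrt{-74 + w}$ ($l{\left(w \right)} = -9 + 3 \sqrt{w - 74} = -9 + 3 \sqrt{-74 + w}$)
$\left(30969 + l{\left(-155 \right)}\right) - 30123 = \left(30969 - \left(9 - 3 \sqrt{-74 - 155}\right)\right) - 30123 = \left(30969 - \left(9 - 3 \sqrt{-229}\right)\right) - 30123 = \left(30969 - \left(9 - 3 i \sqrt{229}\right)\right) - 30123 = \left(30960 + 3 i \sqrt{229}\right) - 30123 = 837 + 3 i \sqrt{229}$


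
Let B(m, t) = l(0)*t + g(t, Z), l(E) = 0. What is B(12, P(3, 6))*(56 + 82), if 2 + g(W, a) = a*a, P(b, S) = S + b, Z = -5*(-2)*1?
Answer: 13524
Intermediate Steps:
Z = 10 (Z = 10*1 = 10)
g(W, a) = -2 + a**2 (g(W, a) = -2 + a*a = -2 + a**2)
B(m, t) = 98 (B(m, t) = 0*t + (-2 + 10**2) = 0 + (-2 + 100) = 0 + 98 = 98)
B(12, P(3, 6))*(56 + 82) = 98*(56 + 82) = 98*138 = 13524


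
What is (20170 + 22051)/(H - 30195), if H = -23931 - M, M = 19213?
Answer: -42221/73339 ≈ -0.57570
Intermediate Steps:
H = -43144 (H = -23931 - 1*19213 = -23931 - 19213 = -43144)
(20170 + 22051)/(H - 30195) = (20170 + 22051)/(-43144 - 30195) = 42221/(-73339) = 42221*(-1/73339) = -42221/73339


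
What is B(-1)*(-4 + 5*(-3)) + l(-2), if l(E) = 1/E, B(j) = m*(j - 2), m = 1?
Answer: 113/2 ≈ 56.500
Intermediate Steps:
B(j) = -2 + j (B(j) = 1*(j - 2) = 1*(-2 + j) = -2 + j)
B(-1)*(-4 + 5*(-3)) + l(-2) = (-2 - 1)*(-4 + 5*(-3)) + 1/(-2) = -3*(-4 - 15) - ½ = -3*(-19) - ½ = 57 - ½ = 113/2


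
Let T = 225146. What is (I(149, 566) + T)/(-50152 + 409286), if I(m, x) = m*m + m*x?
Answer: 331681/359134 ≈ 0.92356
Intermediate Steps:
I(m, x) = m² + m*x
(I(149, 566) + T)/(-50152 + 409286) = (149*(149 + 566) + 225146)/(-50152 + 409286) = (149*715 + 225146)/359134 = (106535 + 225146)*(1/359134) = 331681*(1/359134) = 331681/359134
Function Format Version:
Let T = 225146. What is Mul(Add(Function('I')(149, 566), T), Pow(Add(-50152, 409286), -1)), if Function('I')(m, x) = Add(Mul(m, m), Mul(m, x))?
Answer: Rational(331681, 359134) ≈ 0.92356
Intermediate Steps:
Function('I')(m, x) = Add(Pow(m, 2), Mul(m, x))
Mul(Add(Function('I')(149, 566), T), Pow(Add(-50152, 409286), -1)) = Mul(Add(Mul(149, Add(149, 566)), 225146), Pow(Add(-50152, 409286), -1)) = Mul(Add(Mul(149, 715), 225146), Pow(359134, -1)) = Mul(Add(106535, 225146), Rational(1, 359134)) = Mul(331681, Rational(1, 359134)) = Rational(331681, 359134)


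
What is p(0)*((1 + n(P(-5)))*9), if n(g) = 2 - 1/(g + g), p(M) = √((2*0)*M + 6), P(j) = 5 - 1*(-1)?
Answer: 105*√6/4 ≈ 64.299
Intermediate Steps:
P(j) = 6 (P(j) = 5 + 1 = 6)
p(M) = √6 (p(M) = √(0*M + 6) = √(0 + 6) = √6)
n(g) = 2 - 1/(2*g)
p(0)*((1 + n(P(-5)))*9) = √6*((1 + (2 - ½/6))*9) = √6*((1 + (2 - ½*⅙))*9) = √6*((1 + (2 - 1/12))*9) = √6*((1 + 23/12)*9) = √6*((35/12)*9) = √6*(105/4) = 105*√6/4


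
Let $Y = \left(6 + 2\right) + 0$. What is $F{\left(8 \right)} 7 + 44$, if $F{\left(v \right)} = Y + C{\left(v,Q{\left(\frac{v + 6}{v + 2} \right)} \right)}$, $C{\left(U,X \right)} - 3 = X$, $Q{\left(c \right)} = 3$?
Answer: $142$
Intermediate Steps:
$C{\left(U,X \right)} = 3 + X$
$Y = 8$ ($Y = 8 + 0 = 8$)
$F{\left(v \right)} = 14$ ($F{\left(v \right)} = 8 + \left(3 + 3\right) = 8 + 6 = 14$)
$F{\left(8 \right)} 7 + 44 = 14 \cdot 7 + 44 = 98 + 44 = 142$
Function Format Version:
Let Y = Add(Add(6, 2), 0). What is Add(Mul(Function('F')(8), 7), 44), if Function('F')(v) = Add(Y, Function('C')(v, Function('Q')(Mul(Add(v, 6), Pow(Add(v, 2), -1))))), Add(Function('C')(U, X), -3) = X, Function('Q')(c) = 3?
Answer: 142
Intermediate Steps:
Function('C')(U, X) = Add(3, X)
Y = 8 (Y = Add(8, 0) = 8)
Function('F')(v) = 14 (Function('F')(v) = Add(8, Add(3, 3)) = Add(8, 6) = 14)
Add(Mul(Function('F')(8), 7), 44) = Add(Mul(14, 7), 44) = Add(98, 44) = 142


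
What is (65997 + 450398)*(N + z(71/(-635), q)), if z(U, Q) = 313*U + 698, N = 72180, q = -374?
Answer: 4777201851653/127 ≈ 3.7616e+10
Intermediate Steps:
z(U, Q) = 698 + 313*U
(65997 + 450398)*(N + z(71/(-635), q)) = (65997 + 450398)*(72180 + (698 + 313*(71/(-635)))) = 516395*(72180 + (698 + 313*(71*(-1/635)))) = 516395*(72180 + (698 + 313*(-71/635))) = 516395*(72180 + (698 - 22223/635)) = 516395*(72180 + 421007/635) = 516395*(46255307/635) = 4777201851653/127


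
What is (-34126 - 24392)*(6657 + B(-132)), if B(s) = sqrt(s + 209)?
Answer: -389554326 - 58518*sqrt(77) ≈ -3.9007e+8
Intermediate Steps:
B(s) = sqrt(209 + s)
(-34126 - 24392)*(6657 + B(-132)) = (-34126 - 24392)*(6657 + sqrt(209 - 132)) = -58518*(6657 + sqrt(77)) = -389554326 - 58518*sqrt(77)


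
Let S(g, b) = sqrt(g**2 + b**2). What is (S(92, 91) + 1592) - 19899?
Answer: -18307 + sqrt(16745) ≈ -18178.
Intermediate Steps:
S(g, b) = sqrt(b**2 + g**2)
(S(92, 91) + 1592) - 19899 = (sqrt(91**2 + 92**2) + 1592) - 19899 = (sqrt(8281 + 8464) + 1592) - 19899 = (sqrt(16745) + 1592) - 19899 = (1592 + sqrt(16745)) - 19899 = -18307 + sqrt(16745)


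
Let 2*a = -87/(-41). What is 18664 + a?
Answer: 1530535/82 ≈ 18665.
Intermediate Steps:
a = 87/82 (a = (-87/(-41))/2 = (-1/41*(-87))/2 = (½)*(87/41) = 87/82 ≈ 1.0610)
18664 + a = 18664 + 87/82 = 1530535/82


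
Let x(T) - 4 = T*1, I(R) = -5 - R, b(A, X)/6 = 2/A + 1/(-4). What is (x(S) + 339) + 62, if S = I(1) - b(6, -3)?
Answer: 797/2 ≈ 398.50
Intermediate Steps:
b(A, X) = -3/2 + 12/A (b(A, X) = 6*(2/A + 1/(-4)) = 6*(2/A + 1*(-¼)) = 6*(2/A - ¼) = 6*(-¼ + 2/A) = -3/2 + 12/A)
S = -13/2 (S = (-5 - 1*1) - (-3/2 + 12/6) = (-5 - 1) - (-3/2 + 12*(⅙)) = -6 - (-3/2 + 2) = -6 - 1*½ = -6 - ½ = -13/2 ≈ -6.5000)
x(T) = 4 + T (x(T) = 4 + T*1 = 4 + T)
(x(S) + 339) + 62 = ((4 - 13/2) + 339) + 62 = (-5/2 + 339) + 62 = 673/2 + 62 = 797/2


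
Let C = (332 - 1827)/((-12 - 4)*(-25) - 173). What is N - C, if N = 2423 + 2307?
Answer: 1075205/227 ≈ 4736.6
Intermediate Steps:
C = -1495/227 (C = -1495/(-16*(-25) - 173) = -1495/(400 - 173) = -1495/227 ≈ -6.5859)
N = 4730
N - C = 4730 - 1*(-1495/227) = 4730 + 1495/227 = 1075205/227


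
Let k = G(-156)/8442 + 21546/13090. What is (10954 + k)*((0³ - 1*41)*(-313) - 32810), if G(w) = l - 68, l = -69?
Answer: -575841977451457/2631090 ≈ -2.1886e+8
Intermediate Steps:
G(w) = -137 (G(w) = -69 - 68 = -137)
k = 12864143/7893270 (k = -137/8442 + 21546/13090 = -137*1/8442 + 21546*(1/13090) = -137/8442 + 1539/935 = 12864143/7893270 ≈ 1.6298)
(10954 + k)*((0³ - 1*41)*(-313) - 32810) = (10954 + 12864143/7893270)*((0³ - 1*41)*(-313) - 32810) = 86475743723*((0 - 41)*(-313) - 32810)/7893270 = 86475743723*(-41*(-313) - 32810)/7893270 = 86475743723*(12833 - 32810)/7893270 = (86475743723/7893270)*(-19977) = -575841977451457/2631090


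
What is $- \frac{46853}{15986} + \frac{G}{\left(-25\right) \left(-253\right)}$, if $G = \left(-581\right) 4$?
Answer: $- \frac{333496689}{101111450} \approx -3.2983$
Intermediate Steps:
$G = -2324$
$- \frac{46853}{15986} + \frac{G}{\left(-25\right) \left(-253\right)} = - \frac{46853}{15986} - \frac{2324}{\left(-25\right) \left(-253\right)} = \left(-46853\right) \frac{1}{15986} - \frac{2324}{6325} = - \frac{46853}{15986} - \frac{2324}{6325} = - \frac{333496689}{101111450}$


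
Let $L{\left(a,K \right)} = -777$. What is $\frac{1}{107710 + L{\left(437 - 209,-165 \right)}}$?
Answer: $\frac{1}{106933} \approx 9.3516 \cdot 10^{-6}$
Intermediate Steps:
$\frac{1}{107710 + L{\left(437 - 209,-165 \right)}} = \frac{1}{107710 - 777} = \frac{1}{106933}$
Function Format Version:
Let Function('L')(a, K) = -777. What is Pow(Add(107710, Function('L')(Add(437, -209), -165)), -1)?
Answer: Rational(1, 106933) ≈ 9.3516e-6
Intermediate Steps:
Pow(Add(107710, Function('L')(Add(437, -209), -165)), -1) = Pow(Add(107710, -777), -1) = Pow(106933, -1) = Rational(1, 106933)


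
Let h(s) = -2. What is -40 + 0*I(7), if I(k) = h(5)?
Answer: -40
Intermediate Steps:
I(k) = -2
-40 + 0*I(7) = -40 + 0*(-2) = -40 + 0 = -40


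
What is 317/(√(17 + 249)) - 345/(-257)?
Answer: 345/257 + 317*√266/266 ≈ 20.779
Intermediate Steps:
317/(√(17 + 249)) - 345/(-257) = 317/(√266) - 345*(-1/257) = 317*(√266/266) + 345/257 = 317*√266/266 + 345/257 = 345/257 + 317*√266/266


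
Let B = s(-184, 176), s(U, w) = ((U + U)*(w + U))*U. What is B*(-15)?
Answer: 8125440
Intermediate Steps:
s(U, w) = 2*U²*(U + w) (s(U, w) = ((2*U)*(U + w))*U = (2*U*(U + w))*U = 2*U²*(U + w))
B = -541696 (B = 2*(-184)²*(-184 + 176) = 2*33856*(-8) = -541696)
B*(-15) = -541696*(-15) = 8125440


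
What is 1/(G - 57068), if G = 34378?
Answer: -1/22690 ≈ -4.4072e-5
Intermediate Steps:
1/(G - 57068) = 1/(34378 - 57068) = 1/(-22690) = -1/22690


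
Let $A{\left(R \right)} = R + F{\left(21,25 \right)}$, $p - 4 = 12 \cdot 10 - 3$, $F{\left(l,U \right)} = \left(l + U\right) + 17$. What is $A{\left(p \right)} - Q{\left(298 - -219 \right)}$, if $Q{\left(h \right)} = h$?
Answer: $-333$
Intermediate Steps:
$F{\left(l,U \right)} = 17 + U + l$ ($F{\left(l,U \right)} = \left(U + l\right) + 17 = 17 + U + l$)
$p = 121$ ($p = 4 + \left(12 \cdot 10 - 3\right) = 4 + \left(120 - 3\right) = 4 + 117 = 121$)
$A{\left(R \right)} = 63 + R$ ($A{\left(R \right)} = R + \left(17 + 25 + 21\right) = R + 63 = 63 + R$)
$A{\left(p \right)} - Q{\left(298 - -219 \right)} = \left(63 + 121\right) - \left(298 - -219\right) = 184 - \left(298 + 219\right) = 184 - 517 = -333$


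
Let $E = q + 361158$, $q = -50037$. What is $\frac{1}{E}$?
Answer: $\frac{1}{311121} \approx 3.2142 \cdot 10^{-6}$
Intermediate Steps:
$E = 311121$ ($E = -50037 + 361158 = 311121$)
$\frac{1}{E} = \frac{1}{311121}$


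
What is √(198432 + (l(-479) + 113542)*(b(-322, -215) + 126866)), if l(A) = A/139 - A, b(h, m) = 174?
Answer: 4*√17491528909442/139 ≈ 1.2035e+5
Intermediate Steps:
l(A) = -138*A/139 (l(A) = A*(1/139) - A = A/139 - A = -138*A/139)
√(198432 + (l(-479) + 113542)*(b(-322, -215) + 126866)) = √(198432 + (-138/139*(-479) + 113542)*(174 + 126866)) = √(198432 + (66102/139 + 113542)*127040) = √(198432 + (15848440/139)*127040) = √(198432 + 2013385817600/139) = √(2013413399648/139) = 4*√17491528909442/139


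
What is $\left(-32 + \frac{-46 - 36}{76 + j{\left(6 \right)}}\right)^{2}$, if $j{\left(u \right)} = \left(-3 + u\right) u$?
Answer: $\frac{2387025}{2209} \approx 1080.6$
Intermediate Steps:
$j{\left(u \right)} = u \left(-3 + u\right)$
$\left(-32 + \frac{-46 - 36}{76 + j{\left(6 \right)}}\right)^{2} = \left(-32 + \frac{-46 - 36}{76 + 6 \left(-3 + 6\right)}\right)^{2} = \left(-32 - \frac{82}{76 + 6 \cdot 3}\right)^{2} = \left(-32 - \frac{82}{76 + 18}\right)^{2} = \left(-32 - \frac{82}{94}\right)^{2} = \left(-32 - \frac{41}{47}\right)^{2} = \left(- \frac{1545}{47}\right)^{2} = \frac{2387025}{2209}$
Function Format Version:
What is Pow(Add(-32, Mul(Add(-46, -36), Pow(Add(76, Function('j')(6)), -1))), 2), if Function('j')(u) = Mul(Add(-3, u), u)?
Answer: Rational(2387025, 2209) ≈ 1080.6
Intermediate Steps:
Function('j')(u) = Mul(u, Add(-3, u))
Pow(Add(-32, Mul(Add(-46, -36), Pow(Add(76, Function('j')(6)), -1))), 2) = Pow(Add(-32, Mul(Add(-46, -36), Pow(Add(76, Mul(6, Add(-3, 6))), -1))), 2) = Pow(Add(-32, Mul(-82, Pow(Add(76, Mul(6, 3)), -1))), 2) = Pow(Add(-32, Mul(-82, Pow(Add(76, 18), -1))), 2) = Pow(Add(-32, Mul(-82, Pow(94, -1))), 2) = Pow(Add(-32, Mul(-82, Rational(1, 94))), 2) = Pow(Add(-32, Rational(-41, 47)), 2) = Pow(Rational(-1545, 47), 2) = Rational(2387025, 2209)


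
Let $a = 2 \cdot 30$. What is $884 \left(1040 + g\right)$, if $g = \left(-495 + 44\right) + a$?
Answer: $573716$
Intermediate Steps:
$a = 60$
$g = -391$ ($g = \left(-495 + 44\right) + 60 = -451 + 60 = -391$)
$884 \left(1040 + g\right) = 884 \left(1040 - 391\right) = 884 \cdot 649 = 573716$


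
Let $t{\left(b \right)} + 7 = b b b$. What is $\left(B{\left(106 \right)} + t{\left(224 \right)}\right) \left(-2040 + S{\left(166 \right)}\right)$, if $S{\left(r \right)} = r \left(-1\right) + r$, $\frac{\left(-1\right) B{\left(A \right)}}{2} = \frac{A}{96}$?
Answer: $-22928406175$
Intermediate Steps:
$t{\left(b \right)} = -7 + b^{3}$ ($t{\left(b \right)} = -7 + b b b = -7 + b^{2} b = -7 + b^{3}$)
$B{\left(A \right)} = - \frac{A}{48}$ ($B{\left(A \right)} = - 2 \frac{A}{96} = - \frac{A}{48}$)
$S{\left(r \right)} = 0$ ($S{\left(r \right)} = - r + r = 0$)
$\left(B{\left(106 \right)} + t{\left(224 \right)}\right) \left(-2040 + S{\left(166 \right)}\right) = \left(\left(- \frac{1}{48}\right) 106 - \left(7 - 224^{3}\right)\right) \left(-2040 + 0\right) = \left(- \frac{53}{24} + \left(-7 + 11239424\right)\right) \left(-2040\right) = \left(- \frac{53}{24} + 11239417\right) \left(-2040\right) = \frac{269745955}{24} \left(-2040\right) = -22928406175$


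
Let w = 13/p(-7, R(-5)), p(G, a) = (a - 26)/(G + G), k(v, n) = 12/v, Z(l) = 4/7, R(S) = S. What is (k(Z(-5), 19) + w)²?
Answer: 693889/961 ≈ 722.05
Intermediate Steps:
Z(l) = 4/7 (Z(l) = 4*(⅐) = 4/7)
p(G, a) = (-26 + a)/(2*G) (p(G, a) = (-26 + a)/((2*G)) = (-26 + a)*(1/(2*G)) = (-26 + a)/(2*G))
w = 182/31 (w = 13/(((½)*(-26 - 5)/(-7))) = 13/(((½)*(-⅐)*(-31))) = 13/(31/14) = 13*(14/31) = 182/31 ≈ 5.8710)
(k(Z(-5), 19) + w)² = (12/(4/7) + 182/31)² = (12*(7/4) + 182/31)² = (21 + 182/31)² = (833/31)² = 693889/961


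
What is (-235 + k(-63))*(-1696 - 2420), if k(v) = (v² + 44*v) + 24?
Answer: -4058376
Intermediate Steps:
k(v) = 24 + v² + 44*v
(-235 + k(-63))*(-1696 - 2420) = (-235 + (24 + (-63)² + 44*(-63)))*(-1696 - 2420) = (-235 + (24 + 3969 - 2772))*(-4116) = (-235 + 1221)*(-4116) = 986*(-4116) = -4058376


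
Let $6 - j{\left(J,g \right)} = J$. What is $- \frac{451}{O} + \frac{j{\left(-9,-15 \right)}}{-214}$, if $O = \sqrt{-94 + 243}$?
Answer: $- \frac{15}{214} - \frac{451 \sqrt{149}}{149} \approx -37.017$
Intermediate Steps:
$O = \sqrt{149} \approx 12.207$
$j{\left(J,g \right)} = 6 - J$
$- \frac{451}{O} + \frac{j{\left(-9,-15 \right)}}{-214} = - \frac{451}{\sqrt{149}} + \frac{6 - -9}{-214} = - 451 \frac{\sqrt{149}}{149} + \left(6 + 9\right) \left(- \frac{1}{214}\right) = - \frac{451 \sqrt{149}}{149} + 15 \left(- \frac{1}{214}\right) = - \frac{451 \sqrt{149}}{149} - \frac{15}{214} = - \frac{15}{214} - \frac{451 \sqrt{149}}{149}$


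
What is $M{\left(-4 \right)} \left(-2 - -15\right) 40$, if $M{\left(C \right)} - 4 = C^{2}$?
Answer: $10400$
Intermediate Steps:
$M{\left(C \right)} = 4 + C^{2}$
$M{\left(-4 \right)} \left(-2 - -15\right) 40 = \left(4 + \left(-4\right)^{2}\right) \left(-2 - -15\right) 40 = \left(4 + 16\right) \left(-2 + 15\right) 40 = 20 \cdot 13 \cdot 40 = 260 \cdot 40 = 10400$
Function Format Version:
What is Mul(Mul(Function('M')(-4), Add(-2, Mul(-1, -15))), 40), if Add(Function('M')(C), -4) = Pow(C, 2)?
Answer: 10400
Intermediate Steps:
Function('M')(C) = Add(4, Pow(C, 2))
Mul(Mul(Function('M')(-4), Add(-2, Mul(-1, -15))), 40) = Mul(Mul(Add(4, Pow(-4, 2)), Add(-2, Mul(-1, -15))), 40) = Mul(Mul(Add(4, 16), Add(-2, 15)), 40) = Mul(Mul(20, 13), 40) = Mul(260, 40) = 10400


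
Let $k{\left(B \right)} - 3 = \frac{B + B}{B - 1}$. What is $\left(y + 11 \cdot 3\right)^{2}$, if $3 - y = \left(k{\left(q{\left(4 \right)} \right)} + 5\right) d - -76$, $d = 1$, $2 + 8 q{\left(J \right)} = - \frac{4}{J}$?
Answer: $\frac{285156}{121} \approx 2356.7$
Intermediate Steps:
$q{\left(J \right)} = - \frac{1}{4} - \frac{1}{2 J}$ ($q{\left(J \right)} = - \frac{1}{4} + \frac{\left(-4\right) \frac{1}{J}}{8} = - \frac{1}{4} - \frac{1}{2 J}$)
$k{\left(B \right)} = 3 + \frac{2 B}{-1 + B}$ ($k{\left(B \right)} = 3 + \frac{B + B}{B - 1} = 3 + \frac{2 B}{-1 + B}$)
$y = - \frac{897}{11}$ ($y = 3 - \left(\left(\frac{-3 + 5 \frac{-2 - 4}{4 \cdot 4}}{-1 + \frac{-2 - 4}{4 \cdot 4}} + 5\right) 1 - -76\right) = 3 - \left(\left(\frac{-3 + 5 \cdot \frac{1}{4} \cdot \frac{1}{4} \left(-2 - 4\right)}{-1 + \frac{1}{4} \cdot \frac{1}{4} \left(-2 - 4\right)} + 5\right) 1 + 76\right) = 3 - \left(\left(\frac{-3 + 5 \cdot \frac{1}{4} \cdot \frac{1}{4} \left(-6\right)}{-1 + \frac{1}{4} \cdot \frac{1}{4} \left(-6\right)} + 5\right) 1 + 76\right) = 3 - \left(\left(\frac{-3 + 5 \left(- \frac{3}{8}\right)}{-1 - \frac{3}{8}} + 5\right) 1 + 76\right) = 3 - \left(\left(\frac{-3 - \frac{15}{8}}{- \frac{11}{8}} + 5\right) 1 + 76\right) = 3 - \left(\left(\left(- \frac{8}{11}\right) \left(- \frac{39}{8}\right) + 5\right) 1 + 76\right) = 3 - \left(\left(\frac{39}{11} + 5\right) 1 + 76\right) = 3 - \left(\frac{94}{11} \cdot 1 + 76\right) = 3 - \left(\frac{94}{11} + 76\right) = 3 - \frac{930}{11} = - \frac{897}{11} \approx -81.545$)
$\left(y + 11 \cdot 3\right)^{2} = \left(- \frac{897}{11} + 11 \cdot 3\right)^{2} = \left(- \frac{897}{11} + 33\right)^{2} = \left(- \frac{534}{11}\right)^{2} = \frac{285156}{121}$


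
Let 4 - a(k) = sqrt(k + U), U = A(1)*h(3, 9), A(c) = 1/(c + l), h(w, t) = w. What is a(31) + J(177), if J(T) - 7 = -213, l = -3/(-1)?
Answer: -202 - sqrt(127)/2 ≈ -207.63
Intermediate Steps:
l = 3 (l = -3*(-1) = 3)
J(T) = -206 (J(T) = 7 - 213 = -206)
A(c) = 1/(3 + c) (A(c) = 1/(c + 3) = 1/(3 + c))
U = 3/4 (U = 3/(3 + 1) = 3/4 ≈ 0.75000)
a(k) = 4 - sqrt(3/4 + k) (a(k) = 4 - sqrt(k + 3/4) = 4 - sqrt(3/4 + k))
a(31) + J(177) = (4 - sqrt(3 + 4*31)/2) - 206 = (4 - sqrt(3 + 124)/2) - 206 = (4 - sqrt(127)/2) - 206 = -202 - sqrt(127)/2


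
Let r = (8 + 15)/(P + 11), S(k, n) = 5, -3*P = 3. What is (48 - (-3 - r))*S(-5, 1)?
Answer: 533/2 ≈ 266.50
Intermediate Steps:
P = -1 (P = -⅓*3 = -1)
r = 23/10 (r = (8 + 15)/(-1 + 11) = 23/10 ≈ 2.3000)
(48 - (-3 - r))*S(-5, 1) = (48 - (-3 - 1*23/10))*5 = (48 - (-3 - 23/10))*5 = (48 - 1*(-53/10))*5 = (48 + 53/10)*5 = (533/10)*5 = 533/2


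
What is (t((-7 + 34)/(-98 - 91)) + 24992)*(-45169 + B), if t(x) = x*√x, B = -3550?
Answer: -1217585248 + 48719*I*√7/49 ≈ -1.2176e+9 + 2630.6*I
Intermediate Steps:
t(x) = x^(3/2)
(t((-7 + 34)/(-98 - 91)) + 24992)*(-45169 + B) = (((-7 + 34)/(-98 - 91))^(3/2) + 24992)*(-45169 - 3550) = ((27/(-189))^(3/2) + 24992)*(-48719) = ((27*(-1/189))^(3/2) + 24992)*(-48719) = ((-⅐)^(3/2) + 24992)*(-48719) = (-I*√7/49 + 24992)*(-48719) = (24992 - I*√7/49)*(-48719) = -1217585248 + 48719*I*√7/49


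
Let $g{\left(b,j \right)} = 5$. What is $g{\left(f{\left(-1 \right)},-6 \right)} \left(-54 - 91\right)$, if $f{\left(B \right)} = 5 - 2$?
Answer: $-725$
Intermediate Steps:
$f{\left(B \right)} = 3$
$g{\left(f{\left(-1 \right)},-6 \right)} \left(-54 - 91\right) = 5 \left(-54 - 91\right) = 5 \left(-145\right) = -725$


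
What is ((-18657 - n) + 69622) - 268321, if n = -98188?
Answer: -119168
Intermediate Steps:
((-18657 - n) + 69622) - 268321 = ((-18657 - 1*(-98188)) + 69622) - 268321 = ((-18657 + 98188) + 69622) - 268321 = (79531 + 69622) - 268321 = 149153 - 268321 = -119168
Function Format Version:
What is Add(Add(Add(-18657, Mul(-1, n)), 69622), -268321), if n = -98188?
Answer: -119168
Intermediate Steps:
Add(Add(Add(-18657, Mul(-1, n)), 69622), -268321) = Add(Add(Add(-18657, Mul(-1, -98188)), 69622), -268321) = Add(Add(Add(-18657, 98188), 69622), -268321) = Add(Add(79531, 69622), -268321) = Add(149153, -268321) = -119168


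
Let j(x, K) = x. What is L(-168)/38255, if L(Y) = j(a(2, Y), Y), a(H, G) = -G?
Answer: 24/5465 ≈ 0.0043916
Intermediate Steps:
L(Y) = -Y
L(-168)/38255 = -1*(-168)/38255 = 168*(1/38255) = 24/5465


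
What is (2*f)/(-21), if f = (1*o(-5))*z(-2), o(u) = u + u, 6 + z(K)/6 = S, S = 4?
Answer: -80/7 ≈ -11.429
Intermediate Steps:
z(K) = -12 (z(K) = -36 + 6*4 = -36 + 24 = -12)
o(u) = 2*u
f = 120 (f = (1*(2*(-5)))*(-12) = (1*(-10))*(-12) = -10*(-12) = 120)
(2*f)/(-21) = (2*120)/(-21) = 240*(-1/21) = -80/7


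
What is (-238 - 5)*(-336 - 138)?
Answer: 115182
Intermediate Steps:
(-238 - 5)*(-336 - 138) = -243*(-474) = 115182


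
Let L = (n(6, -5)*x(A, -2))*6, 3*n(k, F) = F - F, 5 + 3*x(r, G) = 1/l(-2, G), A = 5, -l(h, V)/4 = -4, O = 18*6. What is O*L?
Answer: 0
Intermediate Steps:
O = 108
l(h, V) = 16 (l(h, V) = -4*(-4) = 16)
x(r, G) = -79/48 (x(r, G) = -5/3 + (1/3)/16 = -5/3 + (1/3)*(1/16) = -5/3 + 1/48 = -79/48)
n(k, F) = 0 (n(k, F) = (F - F)/3 = (1/3)*0 = 0)
L = 0 (L = (0*(-79/48))*6 = 0*6 = 0)
O*L = 108*0 = 0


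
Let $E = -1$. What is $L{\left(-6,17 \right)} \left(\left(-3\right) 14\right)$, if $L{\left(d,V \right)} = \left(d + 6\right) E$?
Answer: $0$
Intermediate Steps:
$L{\left(d,V \right)} = -6 - d$ ($L{\left(d,V \right)} = \left(d + 6\right) \left(-1\right) = \left(6 + d\right) \left(-1\right) = -6 - d$)
$L{\left(-6,17 \right)} \left(\left(-3\right) 14\right) = \left(-6 - -6\right) \left(\left(-3\right) 14\right) = \left(-6 + 6\right) \left(-42\right) = 0 \left(-42\right) = 0$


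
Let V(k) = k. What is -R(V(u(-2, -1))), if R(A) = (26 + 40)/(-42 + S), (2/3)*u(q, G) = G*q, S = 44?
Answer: -33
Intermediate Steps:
u(q, G) = 3*G*q/2 (u(q, G) = 3*(G*q)/2 = 3*G*q/2)
R(A) = 33 (R(A) = (26 + 40)/(-42 + 44) = 66/2 = 66*(1/2) = 33)
-R(V(u(-2, -1))) = -1*33 = -33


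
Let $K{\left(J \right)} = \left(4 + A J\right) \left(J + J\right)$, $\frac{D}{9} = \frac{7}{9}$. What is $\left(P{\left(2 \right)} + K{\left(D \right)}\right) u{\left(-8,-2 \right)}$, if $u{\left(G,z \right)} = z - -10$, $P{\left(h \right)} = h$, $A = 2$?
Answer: $2032$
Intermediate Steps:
$u{\left(G,z \right)} = 10 + z$ ($u{\left(G,z \right)} = z + 10 = 10 + z$)
$D = 7$ ($D = 9 \cdot \frac{7}{9} = 7$)
$K{\left(J \right)} = 2 J \left(4 + 2 J\right)$ ($K{\left(J \right)} = \left(4 + 2 J\right) \left(J + J\right) = \left(4 + 2 J\right) 2 J = 2 J \left(4 + 2 J\right)$)
$\left(P{\left(2 \right)} + K{\left(D \right)}\right) u{\left(-8,-2 \right)} = \left(2 + 4 \cdot 7 \left(2 + 7\right)\right) \left(10 - 2\right) = \left(2 + 4 \cdot 7 \cdot 9\right) 8 = \left(2 + 252\right) 8 = 254 \cdot 8 = 2032$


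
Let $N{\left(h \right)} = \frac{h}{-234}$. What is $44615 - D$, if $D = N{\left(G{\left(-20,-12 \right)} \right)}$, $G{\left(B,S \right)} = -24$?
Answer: $\frac{1739981}{39} \approx 44615.0$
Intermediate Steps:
$N{\left(h \right)} = - \frac{h}{234}$ ($N{\left(h \right)} = h \left(- \frac{1}{234}\right) = - \frac{h}{234}$)
$D = \frac{4}{39}$ ($D = \left(- \frac{1}{234}\right) \left(-24\right) = \frac{4}{39} \approx 0.10256$)
$44615 - D = 44615 - \frac{4}{39} = \frac{1739981}{39}$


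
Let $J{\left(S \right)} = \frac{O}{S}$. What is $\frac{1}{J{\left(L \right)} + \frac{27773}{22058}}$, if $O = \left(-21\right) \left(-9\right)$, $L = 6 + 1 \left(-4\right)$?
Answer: $\frac{11029}{1056127} \approx 0.010443$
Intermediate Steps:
$L = 2$ ($L = 6 - 4 = 2$)
$O = 189$
$J{\left(S \right)} = \frac{189}{S}$
$\frac{1}{J{\left(L \right)} + \frac{27773}{22058}} = \frac{1}{\frac{189}{2} + \frac{27773}{22058}} = \frac{1}{\frac{1056127}{11029}} = \frac{11029}{1056127}$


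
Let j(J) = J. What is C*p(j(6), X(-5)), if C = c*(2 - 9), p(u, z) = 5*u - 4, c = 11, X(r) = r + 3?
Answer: -2002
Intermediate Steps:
X(r) = 3 + r
p(u, z) = -4 + 5*u
C = -77 (C = 11*(2 - 9) = 11*(-7) = -77)
C*p(j(6), X(-5)) = -77*(-4 + 5*6) = -77*(-4 + 30) = -77*26 = -2002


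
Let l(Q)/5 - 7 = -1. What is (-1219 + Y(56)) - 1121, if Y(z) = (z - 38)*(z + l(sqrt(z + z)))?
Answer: -792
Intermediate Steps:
l(Q) = 30 (l(Q) = 35 + 5*(-1) = 35 - 5 = 30)
Y(z) = (-38 + z)*(30 + z) (Y(z) = (z - 38)*(z + 30) = (-38 + z)*(30 + z))
(-1219 + Y(56)) - 1121 = (-1219 + (-1140 + 56**2 - 8*56)) - 1121 = (-1219 + (-1140 + 3136 - 448)) - 1121 = (-1219 + 1548) - 1121 = 329 - 1121 = -792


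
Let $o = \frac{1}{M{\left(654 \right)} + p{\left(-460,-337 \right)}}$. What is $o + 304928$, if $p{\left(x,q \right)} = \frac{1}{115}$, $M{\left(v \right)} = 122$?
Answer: $\frac{4278444883}{14031} \approx 3.0493 \cdot 10^{5}$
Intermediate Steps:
$p{\left(x,q \right)} = \frac{1}{115}$
$o = \frac{115}{14031}$ ($o = \frac{1}{122 + \frac{1}{115}} = \frac{1}{\frac{14031}{115}} = \frac{115}{14031} \approx 0.0081961$)
$o + 304928 = \frac{115}{14031} + 304928 = \frac{4278444883}{14031}$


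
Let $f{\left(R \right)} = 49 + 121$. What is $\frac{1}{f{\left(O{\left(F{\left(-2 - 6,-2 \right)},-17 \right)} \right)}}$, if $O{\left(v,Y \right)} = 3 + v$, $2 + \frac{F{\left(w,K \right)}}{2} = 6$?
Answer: $\frac{1}{170} \approx 0.0058824$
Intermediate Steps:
$F{\left(w,K \right)} = 8$ ($F{\left(w,K \right)} = -4 + 2 \cdot 6 = -4 + 12 = 8$)
$f{\left(R \right)} = 170$
$\frac{1}{f{\left(O{\left(F{\left(-2 - 6,-2 \right)},-17 \right)} \right)}} = \frac{1}{170}$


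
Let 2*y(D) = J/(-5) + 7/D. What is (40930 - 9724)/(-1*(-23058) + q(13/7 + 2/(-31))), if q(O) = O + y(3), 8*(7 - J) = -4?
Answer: 81260424/60048785 ≈ 1.3532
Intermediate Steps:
J = 15/2 (J = 7 - ⅛*(-4) = 7 + ½ = 15/2 ≈ 7.5000)
y(D) = -¾ + 7/(2*D) (y(D) = ((15/2)/(-5) + 7/D)/2 = ((15/2)*(-⅕) + 7/D)/2 = (-3/2 + 7/D)/2 = -¾ + 7/(2*D))
q(O) = 5/12 + O (q(O) = O + (¼)*(14 - 3*3)/3 = O + (¼)*(⅓)*(14 - 9) = O + (¼)*(⅓)*5 = O + 5/12 = 5/12 + O)
(40930 - 9724)/(-1*(-23058) + q(13/7 + 2/(-31))) = (40930 - 9724)/(-1*(-23058) + (5/12 + (13/7 + 2/(-31)))) = 31206/(23058 + (5/12 + (13*(⅐) + 2*(-1/31)))) = 31206/(23058 + (5/12 + (13/7 - 2/31))) = 31206/(23058 + (5/12 + 389/217)) = 31206/(23058 + 5753/2604) = 31206/(60048785/2604) = 31206*(2604/60048785) = 81260424/60048785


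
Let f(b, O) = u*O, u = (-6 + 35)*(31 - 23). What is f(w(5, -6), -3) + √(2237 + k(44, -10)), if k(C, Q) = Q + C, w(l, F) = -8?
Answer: -696 + √2271 ≈ -648.34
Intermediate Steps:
u = 232 (u = 29*8 = 232)
k(C, Q) = C + Q
f(b, O) = 232*O
f(w(5, -6), -3) + √(2237 + k(44, -10)) = 232*(-3) + √(2237 + (44 - 10)) = -696 + √(2237 + 34) = -696 + √2271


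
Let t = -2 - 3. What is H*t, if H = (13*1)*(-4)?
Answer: 260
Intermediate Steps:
H = -52 (H = 13*(-4) = -52)
t = -5
H*t = -52*(-5) = 260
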